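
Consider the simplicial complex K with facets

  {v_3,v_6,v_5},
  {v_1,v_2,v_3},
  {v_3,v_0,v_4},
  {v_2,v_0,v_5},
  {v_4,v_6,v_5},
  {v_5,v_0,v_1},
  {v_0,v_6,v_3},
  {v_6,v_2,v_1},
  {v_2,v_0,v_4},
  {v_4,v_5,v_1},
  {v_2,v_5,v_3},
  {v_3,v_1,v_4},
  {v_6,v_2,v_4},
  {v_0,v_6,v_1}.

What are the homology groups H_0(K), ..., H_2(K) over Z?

H_0 ≅ Z,  H_1 ≅ Z^2,  H_2 ≅ Z.

Take the total order v_0 < v_1 < v_2 < v_3 < v_4 < v_5 < v_6 on the vertex set. Then K (dimension 2) consists of the simplices:

  0-simplices (7): [v_0], [v_1], [v_2], [v_3], [v_4], [v_5], [v_6]
  1-simplices (21): (21 of them)
  2-simplices (14): (14 of them)

giving chain groups C_0 ≅ Z^7, C_1 ≅ Z^21, C_2 ≅ Z^14.

Boundary ∂_1: C_1 → C_0 is given by ∂[p,q] = [q] − [p]. For instance
  ∂[v_0,v_6] = [v_6] − [v_0].
The 7×21 boundary matrix has rank 6 and Smith normal form diag(1,1,1,1,1,1).

∂_2: C_2 → C_1 maps a triangle to the signed sum of its edges. For instance
  ∂[v_2,v_3,v_5] = [v_3,v_5] − [v_2,v_5] + [v_2,v_3],
  ∂[v_0,v_1,v_6] = [v_1,v_6] − [v_0,v_6] + [v_0,v_1].
The 21×14 boundary matrix has rank 13 and Smith normal form diag(1,1,1,1,1,1,1,1,1,1,1,1,1).

Computing H_k = (kernel of ∂_k) / (image of ∂_{k+1}):

  H_0: rank C_0 − rank ∂_1 = 7 − 6 = 1, and the invariant factors of ∂_1 are all 1, so H_0 = Z.
  H_1: rank ker ∂_1 − rank ∂_2 = (21 − 6) − 13 = 2, and the invariant factors of ∂_2 are all 1, so H_1 = Z^2.
  H_2: rank ker ∂_2 − rank ∂_3 = (14 − 13) − 0 = 1, and there is no ∂_3, so H_2 = Z.

(K is a triangulation of the torus T^2.)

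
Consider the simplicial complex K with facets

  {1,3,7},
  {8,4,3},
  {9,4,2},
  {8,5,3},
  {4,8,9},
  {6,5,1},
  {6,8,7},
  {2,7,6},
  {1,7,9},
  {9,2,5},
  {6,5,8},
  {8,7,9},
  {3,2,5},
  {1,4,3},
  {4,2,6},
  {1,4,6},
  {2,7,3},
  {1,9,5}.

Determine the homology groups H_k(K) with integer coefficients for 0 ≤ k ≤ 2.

K has 9 vertices, 27 edges, 18 triangles.
rank ∂_0 = 0, rank ∂_1 = 8 ⇒ b_0 = 9 − 0 − 8 = 1; all invariant factors of ∂_1 are 1 so no torsion. So H_0 = Z.
rank ∂_1 = 8, rank ∂_2 = 17 ⇒ b_1 = 27 − 8 − 17 = 2; all invariant factors of ∂_2 are 1 so no torsion. So H_1 = Z^2.
rank ∂_2 = 17, rank ∂_3 = 0 ⇒ b_2 = 18 − 17 − 0 = 1. So H_2 = Z.

H_0 = Z,  H_1 = Z^2,  H_2 = Z.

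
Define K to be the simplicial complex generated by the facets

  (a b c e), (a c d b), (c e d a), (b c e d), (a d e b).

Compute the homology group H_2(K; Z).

H_2 = 0.

We work with the vertex ordering a < b < c < d < e. The simplices of K, each written with vertices in increasing order, are:

  0-simplices (5): a, b, c, d, e
  1-simplices (10): ab, ac, ad, ae, bc, bd, be, cd, ce, de
  2-simplices (10): abc, abd, abe, acd, ace, ade, bcd, bce, bde, cde
  3-simplices (5): abcd, abce, abde, acde, bcde

Hence C_0 ≅ Z^5, C_1 ≅ Z^10, C_2 ≅ Z^10, C_3 ≅ Z^5.

∂_1: C_1 → C_0 sends each edge [p,q] (with p < q) to q − p. For instance
  ∂be = e − b.
As a 5×10 matrix over Z this has rank 4, with invariant factors (1,1,1,1).

∂_2: C_2 → C_1 sends each 2-simplex [p,q,r] to [q,r] − [p,r] + [p,q]. For instance
  ∂abc = bc − ac + ab,
  ∂ace = ce − ae + ac.
This gives a 10×10 integer matrix of rank 6; reducing to Smith normal form yields diagonal entries (1,1,1,1,1,1).

∂_3: C_3 → C_2 sends each 3-simplex σ to the alternating sum Σ_i (−1)^i (σ with its i-th vertex removed). For instance
  ∂bcde = cde − bde + bce − bcd,
  ∂abde = bde − ade + abe − abd.
The 10×5 boundary matrix has rank 4 and Smith normal form diag(1,1,1,1).

From H_k ≅ ker(∂_k) / im(∂_{k+1}) we obtain:

  H_2: rank ker ∂_2 − rank ∂_3 = (10 − 6) − 4 = 0, and the invariant factors of ∂_3 are all 1, so H_2 ≅ 0.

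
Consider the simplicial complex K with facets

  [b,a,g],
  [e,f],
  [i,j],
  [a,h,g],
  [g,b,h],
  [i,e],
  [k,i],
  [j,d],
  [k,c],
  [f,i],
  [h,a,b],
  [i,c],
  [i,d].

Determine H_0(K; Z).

Fix the vertex order a < b < c < d < e < f < g < h < i < j < k and write every simplex with vertices in increasing order. Then dim K = 2 and the simplices of K are:

  0-simplices (11): a, b, c, d, e, f, g, h, i, j, k
  1-simplices (15): ab, ag, ah, bg, bh, ci, ck, di, dj, ef, ei, fi, gh, ij, ik
  2-simplices (4): abg, abh, agh, bgh

so the chain groups are C_0 ≅ Z^11, C_1 ≅ Z^15, C_2 ≅ Z^4.

∂_1: C_1 → C_0 maps an edge to its endpoints' difference, ∂[p,q] = q − p. For instance
  ∂ei = i − e.
The 11×15 boundary matrix has rank 9 and Smith normal form diag(1,1,1,1,1,1,1,1,1).

∂_2: C_2 → C_1 sends each 2-simplex [p,q,r] to [q,r] − [p,r] + [p,q]. For instance
  ∂agh = gh − ah + ag,
  ∂abh = bh − ah + ab.
The resulting 15×4 matrix has rank 3, and its Smith normal form has invariant factors (1,1,1).

From H_k ≅ ker(∂_k) / im(∂_{k+1}) we obtain:

  H_0: rank C_0 − rank ∂_1 = 11 − 9 = 2, and the invariant factors of ∂_1 are all 1, so H_0 = Z^2.

(K is a triangulation of the disjoint union of a wedge of 3 circles and the 2-sphere S^2.)

H_0 = Z^2.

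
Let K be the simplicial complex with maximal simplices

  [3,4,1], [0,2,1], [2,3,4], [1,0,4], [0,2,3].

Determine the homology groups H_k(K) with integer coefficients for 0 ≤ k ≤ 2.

H_0 = Z,  H_1 = Z,  H_2 = 0.

K has 5 vertices, 10 edges, 5 triangles.
rank ∂_0 = 0, rank ∂_1 = 4 ⇒ b_0 = 5 − 0 − 4 = 1; all invariant factors of ∂_1 are 1 so no torsion. So H_0 = Z.
rank ∂_1 = 4, rank ∂_2 = 5 ⇒ b_1 = 10 − 4 − 5 = 1; all invariant factors of ∂_2 are 1 so no torsion. So H_1 = Z.
rank ∂_2 = 5, rank ∂_3 = 0 ⇒ b_2 = 5 − 5 − 0 = 0. So H_2 = 0.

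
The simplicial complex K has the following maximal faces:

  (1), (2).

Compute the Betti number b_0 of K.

b_0 = 2.

Take the total order 1 < 2 on the vertex set. Then K (dimension 0) consists of the simplices:

  0-simplices (2): [1], [2]

giving chain groups C_0 ≅ Z^2.

Reading off H_k = ker ∂_k / im ∂_{k+1}:

  H_0: rank C_0 − rank ∂_1 = 2 − 0 = 2, and there is no ∂_1, so H_0 = Z^2.

(K is a triangulation of a set of 2 points.)

Hence the Betti numbers are b_0 = 2.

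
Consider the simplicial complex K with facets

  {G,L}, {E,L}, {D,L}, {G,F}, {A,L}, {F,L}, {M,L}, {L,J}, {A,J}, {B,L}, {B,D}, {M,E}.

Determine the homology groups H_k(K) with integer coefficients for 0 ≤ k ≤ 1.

H_0 ≅ Z,  H_1 ≅ Z^4.

Order the vertices as A < B < D < E < F < G < J < L < M. Listing each simplex with vertices in this order, K has dimension 1 with simplices:

  0-simplices (9): A, B, D, E, F, G, J, L, M
  1-simplices (12): AJ, AL, BD, BL, DL, EL, EM, FG, FL, GL, JL, LM

Hence C_0 ≅ Z^9, C_1 ≅ Z^12.

The boundary map ∂_1: C_1 → C_0 is given by ∂[p,q] = [q] − [p]. For instance
  ∂JL = L − J.
The resulting 9×12 matrix has rank 8, and its Smith normal form has invariant factors (1,1,1,1,1,1,1,1).

From H_k ≅ ker(∂_k) / im(∂_{k+1}) we obtain:

  H_0: rank C_0 − rank ∂_1 = 9 − 8 = 1, and the invariant factors of ∂_1 are all 1, so H_0 = Z.
  H_1: rank ker ∂_1 − rank ∂_2 = (12 − 8) − 0 = 4, and there is no ∂_2, so H_1 = Z^4.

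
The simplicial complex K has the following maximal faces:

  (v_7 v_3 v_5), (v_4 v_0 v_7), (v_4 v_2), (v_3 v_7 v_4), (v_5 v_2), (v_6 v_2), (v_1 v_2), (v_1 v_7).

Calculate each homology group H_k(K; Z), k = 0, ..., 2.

Take the total order v_0 < v_1 < v_2 < v_3 < v_4 < v_5 < v_6 < v_7 on the vertex set. Then K (dimension 2) consists of the simplices:

  0-simplices (8): [v_0], [v_1], [v_2], [v_3], [v_4], [v_5], [v_6], [v_7]
  1-simplices (12): [v_0,v_4], [v_0,v_7], [v_1,v_2], [v_1,v_7], [v_2,v_4], [v_2,v_5], [v_2,v_6], [v_3,v_4], [v_3,v_5], [v_3,v_7], [v_4,v_7], [v_5,v_7]
  2-simplices (3): [v_0,v_4,v_7], [v_3,v_4,v_7], [v_3,v_5,v_7]

so the chain groups are C_0 ≅ Z^8, C_1 ≅ Z^12, C_2 ≅ Z^3.

∂_1: C_1 → C_0 is given by ∂[p,q] = [q] − [p].
The 8×12 boundary matrix has rank 7 and Smith normal form diag(1,1,1,1,1,1,1).

∂_2: C_2 → C_1 maps a triangle to the signed sum of its edges. For instance
  ∂[v_3,v_4,v_7] = [v_4,v_7] − [v_3,v_7] + [v_3,v_4],
  ∂[v_0,v_4,v_7] = [v_4,v_7] − [v_0,v_7] + [v_0,v_4].
As a 12×3 matrix over Z this has rank 3, with invariant factors (1,1,1).

Computing H_k = (kernel of ∂_k) / (image of ∂_{k+1}):

  H_0: rank C_0 − rank ∂_1 = 8 − 7 = 1, and the invariant factors of ∂_1 are all 1, so H_0 ≅ Z.
  H_1: rank ker ∂_1 − rank ∂_2 = (12 − 7) − 3 = 2, and the invariant factors of ∂_2 are all 1, so H_1 ≅ Z^2.
  H_2: rank ker ∂_2 − rank ∂_3 = (3 − 3) − 0 = 0, and there is no ∂_3, so H_2 ≅ 0.

As a check, the Euler characteristic is 8 − 12 + 3 = -1, which agrees with 1 − 2 + 0 = -1.

H_0 ≅ Z,  H_1 ≅ Z^2,  H_2 = 0.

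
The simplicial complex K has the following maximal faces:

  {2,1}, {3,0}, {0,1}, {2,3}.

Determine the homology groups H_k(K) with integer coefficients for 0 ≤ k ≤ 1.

H_0 ≅ Z,  H_1 ≅ Z.

Order the vertices as 0 < 1 < 2 < 3. Listing each simplex with vertices in this order, K has dimension 1 with simplices:

  0-simplices (4): [0], [1], [2], [3]
  1-simplices (4): [0,1], [0,3], [1,2], [2,3]

giving chain groups C_0 ≅ Z^4, C_1 ≅ Z^4.

∂_1: C_1 → C_0 sends each edge [p,q] (with p < q) to q − p. For instance
  ∂[2,3] = [3] − [2].
This gives a 4×4 integer matrix of rank 3; reducing to Smith normal form yields diagonal entries (1,1,1).

From H_k ≅ ker(∂_k) / im(∂_{k+1}) we obtain:

  H_0: rank C_0 − rank ∂_1 = 4 − 3 = 1, and the invariant factors of ∂_1 are all 1, so H_0 = Z.
  H_1: rank ker ∂_1 − rank ∂_2 = (4 − 3) − 0 = 1, and there is no ∂_2, so H_1 = Z.

As a check, the Euler characteristic is 4 − 4 = 0, which agrees with 1 − 1 = 0.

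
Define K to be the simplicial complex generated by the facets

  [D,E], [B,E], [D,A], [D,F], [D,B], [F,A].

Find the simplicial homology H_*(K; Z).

H_0 ≅ Z,  H_1 ≅ Z^2.

K has 5 vertices, 6 edges.
rank ∂_0 = 0, rank ∂_1 = 4 ⇒ b_0 = 5 − 0 − 4 = 1; all invariant factors of ∂_1 are 1 so no torsion. So H_0 = Z.
rank ∂_1 = 4, rank ∂_2 = 0 ⇒ b_1 = 6 − 4 − 0 = 2. So H_1 = Z^2.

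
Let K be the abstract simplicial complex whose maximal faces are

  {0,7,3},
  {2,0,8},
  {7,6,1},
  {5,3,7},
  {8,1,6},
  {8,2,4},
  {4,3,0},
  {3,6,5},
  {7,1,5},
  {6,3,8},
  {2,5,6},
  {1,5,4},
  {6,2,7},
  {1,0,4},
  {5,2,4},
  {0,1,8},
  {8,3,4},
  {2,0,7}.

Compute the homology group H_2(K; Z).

H_2 = 0.

We work with the vertex ordering 0 < 1 < 2 < 3 < 4 < 5 < 6 < 7 < 8. The simplices of K, each written with vertices in increasing order, are:

  0-simplices (9): [0], [1], [2], [3], [4], [5], [6], [7], [8]
  1-simplices (27): (27 of them)
  2-simplices (18): [0,1,4], [0,1,8], [0,2,7], [0,2,8], [0,3,4], [0,3,7], [1,4,5], [1,5,7], [1,6,7], [1,6,8], [2,4,5], [2,4,8], [2,5,6], [2,6,7], [3,4,8], [3,5,6], [3,5,7], [3,6,8]

giving chain groups C_0 ≅ Z^9, C_1 ≅ Z^27, C_2 ≅ Z^18.

Boundary ∂_1: C_1 → C_0 maps an edge to its endpoints' difference, ∂[p,q] = q − p.
The resulting 9×27 matrix has rank 8, and its Smith normal form has invariant factors (1,1,1,1,1,1,1,1).

Boundary ∂_2: C_2 → C_1 sends each 2-simplex [p,q,r] to [q,r] − [p,r] + [p,q]. For instance
  ∂[3,6,8] = [6,8] − [3,8] + [3,6],
  ∂[0,3,4] = [3,4] − [0,4] + [0,3].
The 27×18 boundary matrix has rank 18 and Smith normal form diag(1,1,1,1,1,1,1,1,1,1,1,1,1,1,1,1,1,2).

Computing H_k = (kernel of ∂_k) / (image of ∂_{k+1}):

  H_2: rank ker ∂_2 − rank ∂_3 = (18 − 18) − 0 = 0, and there is no ∂_3, so H_2 = 0.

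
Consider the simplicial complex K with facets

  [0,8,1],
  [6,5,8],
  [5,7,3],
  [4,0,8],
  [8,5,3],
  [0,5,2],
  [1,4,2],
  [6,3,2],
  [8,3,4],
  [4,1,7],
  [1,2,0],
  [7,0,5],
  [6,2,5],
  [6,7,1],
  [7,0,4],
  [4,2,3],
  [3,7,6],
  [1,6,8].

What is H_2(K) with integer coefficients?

H_2 ≅ 0.

Order the vertices as 0 < 1 < 2 < 3 < 4 < 5 < 6 < 7 < 8. Listing each simplex with vertices in this order, K has dimension 2 with simplices:

  0-simplices (9): [0], [1], [2], [3], [4], [5], [6], [7], [8]
  1-simplices (27): (27 of them)
  2-simplices (18): [0,1,2], [0,1,8], [0,2,5], [0,4,7], [0,4,8], [0,5,7], [1,2,4], [1,4,7], [1,6,7], [1,6,8], [2,3,4], [2,3,6], [2,5,6], [3,4,8], [3,5,7], [3,5,8], [3,6,7], [5,6,8]

giving chain groups C_0 ≅ Z^9, C_1 ≅ Z^27, C_2 ≅ Z^18.

The boundary map ∂_1: C_1 → C_0 maps an edge to its endpoints' difference, ∂[p,q] = q − p. For instance
  ∂[0,4] = [4] − [0].
As a 9×27 matrix over Z this has rank 8, with invariant factors (1,1,1,1,1,1,1,1).

∂_2: C_2 → C_1 sends each 2-simplex [p,q,r] to [q,r] − [p,r] + [p,q]. For instance
  ∂[1,6,7] = [6,7] − [1,7] + [1,6],
  ∂[2,3,4] = [3,4] − [2,4] + [2,3].
The 27×18 boundary matrix has rank 18 and Smith normal form diag(1,1,1,1,1,1,1,1,1,1,1,1,1,1,1,1,1,2).

Computing H_k = (kernel of ∂_k) / (image of ∂_{k+1}):

  H_2: rank ker ∂_2 − rank ∂_3 = (18 − 18) − 0 = 0, and there is no ∂_3, so H_2 ≅ 0.

(K is a triangulation of the Klein bottle.)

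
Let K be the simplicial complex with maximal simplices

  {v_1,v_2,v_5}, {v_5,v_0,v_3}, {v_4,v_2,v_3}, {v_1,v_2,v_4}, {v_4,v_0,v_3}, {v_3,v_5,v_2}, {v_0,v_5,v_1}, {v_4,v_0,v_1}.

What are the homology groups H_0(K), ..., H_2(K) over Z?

Order the vertices as v_0 < v_1 < v_2 < v_3 < v_4 < v_5. Listing each simplex with vertices in this order, K has dimension 2 with simplices:

  0-simplices (6): [v_0], [v_1], [v_2], [v_3], [v_4], [v_5]
  1-simplices (12): [v_0,v_1], [v_0,v_3], [v_0,v_4], [v_0,v_5], [v_1,v_2], [v_1,v_4], [v_1,v_5], [v_2,v_3], [v_2,v_4], [v_2,v_5], [v_3,v_4], [v_3,v_5]
  2-simplices (8): [v_0,v_1,v_4], [v_0,v_1,v_5], [v_0,v_3,v_4], [v_0,v_3,v_5], [v_1,v_2,v_4], [v_1,v_2,v_5], [v_2,v_3,v_4], [v_2,v_3,v_5]

Hence C_0 ≅ Z^6, C_1 ≅ Z^12, C_2 ≅ Z^8.

Boundary ∂_1: C_1 → C_0 is given by ∂[p,q] = [q] − [p].
The resulting 6×12 matrix has rank 5, and its Smith normal form has invariant factors (1,1,1,1,1).

∂_2: C_2 → C_1 acts by ∂[p,q,r] = [q,r] − [p,r] + [p,q]. For instance
  ∂[v_2,v_3,v_5] = [v_3,v_5] − [v_2,v_5] + [v_2,v_3],
  ∂[v_1,v_2,v_4] = [v_2,v_4] − [v_1,v_4] + [v_1,v_2].
This gives a 12×8 integer matrix of rank 7; reducing to Smith normal form yields diagonal entries (1,1,1,1,1,1,1).

Reading off H_k = ker ∂_k / im ∂_{k+1}:

  H_0: rank C_0 − rank ∂_1 = 6 − 5 = 1, and the invariant factors of ∂_1 are all 1, so H_0 ≅ Z.
  H_1: rank ker ∂_1 − rank ∂_2 = (12 − 5) − 7 = 0, and the invariant factors of ∂_2 are all 1, so H_1 ≅ 0.
  H_2: rank ker ∂_2 − rank ∂_3 = (8 − 7) − 0 = 1, and there is no ∂_3, so H_2 ≅ Z.

As a check, the Euler characteristic is 6 − 12 + 8 = 2, which agrees with 1 − 0 + 1 = 2.
(K is a triangulation of the 2-sphere S^2.)

H_0 = Z,  H_1 = 0,  H_2 = Z.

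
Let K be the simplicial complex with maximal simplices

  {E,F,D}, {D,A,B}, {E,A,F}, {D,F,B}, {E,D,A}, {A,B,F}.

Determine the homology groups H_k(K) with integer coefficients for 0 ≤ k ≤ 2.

H_0 ≅ Z,  H_1 = 0,  H_2 ≅ Z.

Order the vertices as A < B < D < E < F. Listing each simplex with vertices in this order, K has dimension 2 with simplices:

  0-simplices (5): A, B, D, E, F
  1-simplices (9): AB, AD, AE, AF, BD, BF, DE, DF, EF
  2-simplices (6): ABD, ABF, ADE, AEF, BDF, DEF

Hence C_0 ≅ Z^5, C_1 ≅ Z^9, C_2 ≅ Z^6.

The boundary map ∂_1: C_1 → C_0 sends each edge [p,q] (with p < q) to q − p.
As a 5×9 matrix over Z this has rank 4, with invariant factors (1,1,1,1).

Boundary ∂_2: C_2 → C_1 sends each 2-simplex [p,q,r] to [q,r] − [p,r] + [p,q]. For instance
  ∂BDF = DF − BF + BD,
  ∂AEF = EF − AF + AE.
The 9×6 boundary matrix has rank 5 and Smith normal form diag(1,1,1,1,1).

Reading off H_k = ker ∂_k / im ∂_{k+1}:

  H_0: rank C_0 − rank ∂_1 = 5 − 4 = 1, and the invariant factors of ∂_1 are all 1, so H_0 = Z.
  H_1: rank ker ∂_1 − rank ∂_2 = (9 − 4) − 5 = 0, and the invariant factors of ∂_2 are all 1, so H_1 = 0.
  H_2: rank ker ∂_2 − rank ∂_3 = (6 − 5) − 0 = 1, and there is no ∂_3, so H_2 = Z.

(K is a triangulation of the 2-sphere S^2.)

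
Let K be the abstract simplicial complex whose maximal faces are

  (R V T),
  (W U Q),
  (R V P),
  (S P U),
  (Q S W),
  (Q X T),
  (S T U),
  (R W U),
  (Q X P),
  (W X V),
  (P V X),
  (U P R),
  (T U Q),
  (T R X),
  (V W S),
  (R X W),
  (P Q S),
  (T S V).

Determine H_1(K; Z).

We work with the vertex ordering P < Q < R < S < T < U < V < W < X. The simplices of K, each written with vertices in increasing order, are:

  0-simplices (9): P, Q, R, S, T, U, V, W, X
  1-simplices (27): PQ, PR, PS, PU, PV, PX, QS, QT, QU, QW, QX, RT, RU, RV, RW, RX, ST, SU, SV, SW, TU, TV, TX, UW, VW, VX, WX
  2-simplices (18): PQS, PQX, PRU, PRV, PSU, PVX, QSW, QTU, QTX, QUW, RTV, RTX, RUW, RWX, STU, STV, SVW, VWX

so the chain groups are C_0 ≅ Z^9, C_1 ≅ Z^27, C_2 ≅ Z^18.

Boundary ∂_1: C_1 → C_0 maps an edge to its endpoints' difference, ∂[p,q] = q − p.
This gives a 9×27 integer matrix of rank 8; reducing to Smith normal form yields diagonal entries (1,1,1,1,1,1,1,1).

∂_2: C_2 → C_1 maps a triangle to the signed sum of its edges. For instance
  ∂QUW = UW − QW + QU,
  ∂RWX = WX − RX + RW.
The resulting 27×18 matrix has rank 18, and its Smith normal form has invariant factors (1,1,1,1,1,1,1,1,1,1,1,1,1,1,1,1,1,2).

From H_k ≅ ker(∂_k) / im(∂_{k+1}) we obtain:

  H_1: rank ker ∂_1 − rank ∂_2 = (27 − 8) − 18 = 1, and ∂_2 has invariant factor 2 > 1, so H_1 = Z × Z/2.

(K is a triangulation of the Klein bottle.)

H_1 = Z × Z/2.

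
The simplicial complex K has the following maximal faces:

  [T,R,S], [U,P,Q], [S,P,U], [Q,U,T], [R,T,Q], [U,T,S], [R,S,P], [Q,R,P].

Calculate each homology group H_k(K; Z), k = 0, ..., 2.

Order the vertices as P < Q < R < S < T < U. Listing each simplex with vertices in this order, K has dimension 2 with simplices:

  0-simplices (6): P, Q, R, S, T, U
  1-simplices (12): PQ, PR, PS, PU, QR, QT, QU, RS, RT, ST, SU, TU
  2-simplices (8): PQR, PQU, PRS, PSU, QRT, QTU, RST, STU

Hence C_0 ≅ Z^6, C_1 ≅ Z^12, C_2 ≅ Z^8.

∂_1: C_1 → C_0 is given by ∂[p,q] = [q] − [p]. For instance
  ∂TU = U − T.
The resulting 6×12 matrix has rank 5, and its Smith normal form has invariant factors (1,1,1,1,1).

∂_2: C_2 → C_1 acts by ∂[p,q,r] = [q,r] − [p,r] + [p,q]. For instance
  ∂QTU = TU − QU + QT,
  ∂STU = TU − SU + ST.
As a 12×8 matrix over Z this has rank 7, with invariant factors (1,1,1,1,1,1,1).

Reading off H_k = ker ∂_k / im ∂_{k+1}:

  H_0: rank C_0 − rank ∂_1 = 6 − 5 = 1, and the invariant factors of ∂_1 are all 1, so H_0 ≅ Z.
  H_1: rank ker ∂_1 − rank ∂_2 = (12 − 5) − 7 = 0, and the invariant factors of ∂_2 are all 1, so H_1 ≅ 0.
  H_2: rank ker ∂_2 − rank ∂_3 = (8 − 7) − 0 = 1, and there is no ∂_3, so H_2 ≅ Z.

As a check, the Euler characteristic is 6 − 12 + 8 = 2, which agrees with 1 − 0 + 1 = 2.
(K is a triangulation of the 2-sphere S^2.)

H_0 ≅ Z,  H_1 = 0,  H_2 ≅ Z.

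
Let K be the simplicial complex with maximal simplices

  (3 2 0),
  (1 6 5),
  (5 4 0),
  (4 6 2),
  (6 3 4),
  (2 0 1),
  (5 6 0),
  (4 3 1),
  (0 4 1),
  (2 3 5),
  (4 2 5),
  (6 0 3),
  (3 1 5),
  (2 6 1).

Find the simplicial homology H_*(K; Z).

Take the total order 0 < 1 < 2 < 3 < 4 < 5 < 6 on the vertex set. Then K (dimension 2) consists of the simplices:

  0-simplices (7): [0], [1], [2], [3], [4], [5], [6]
  1-simplices (21): [0,1], [0,2], [0,3], [0,4], [0,5], [0,6], [1,2], [1,3], [1,4], [1,5], [1,6], [2,3], [2,4], [2,5], [2,6], [3,4], [3,5], [3,6], [4,5], [4,6], [5,6]
  2-simplices (14): [0,1,2], [0,1,4], [0,2,3], [0,3,6], [0,4,5], [0,5,6], [1,2,6], [1,3,4], [1,3,5], [1,5,6], [2,3,5], [2,4,5], [2,4,6], [3,4,6]

giving chain groups C_0 ≅ Z^7, C_1 ≅ Z^21, C_2 ≅ Z^14.

The boundary map ∂_1: C_1 → C_0 sends each edge [p,q] (with p < q) to q − p. For instance
  ∂[1,5] = [5] − [1].
This gives a 7×21 integer matrix of rank 6; reducing to Smith normal form yields diagonal entries (1,1,1,1,1,1).

∂_2: C_2 → C_1 acts by ∂[p,q,r] = [q,r] − [p,r] + [p,q]. For instance
  ∂[0,5,6] = [5,6] − [0,6] + [0,5],
  ∂[2,4,5] = [4,5] − [2,5] + [2,4].
As a 21×14 matrix over Z this has rank 13, with invariant factors (1,1,1,1,1,1,1,1,1,1,1,1,1).

Computing H_k = (kernel of ∂_k) / (image of ∂_{k+1}):

  H_0: rank C_0 − rank ∂_1 = 7 − 6 = 1, and the invariant factors of ∂_1 are all 1, so H_0 = Z.
  H_1: rank ker ∂_1 − rank ∂_2 = (21 − 6) − 13 = 2, and the invariant factors of ∂_2 are all 1, so H_1 = Z^2.
  H_2: rank ker ∂_2 − rank ∂_3 = (14 − 13) − 0 = 1, and there is no ∂_3, so H_2 = Z.

H_0 ≅ Z,  H_1 ≅ Z^2,  H_2 ≅ Z.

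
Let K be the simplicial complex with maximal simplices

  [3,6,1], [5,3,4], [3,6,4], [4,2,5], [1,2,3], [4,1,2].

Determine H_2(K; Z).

H_2 ≅ 0.

Order the vertices as 1 < 2 < 3 < 4 < 5 < 6. Listing each simplex with vertices in this order, K has dimension 2 with simplices:

  0-simplices (6): [1], [2], [3], [4], [5], [6]
  1-simplices (12): [1,2], [1,3], [1,4], [1,6], [2,3], [2,4], [2,5], [3,4], [3,5], [3,6], [4,5], [4,6]
  2-simplices (6): [1,2,3], [1,2,4], [1,3,6], [2,4,5], [3,4,5], [3,4,6]

giving chain groups C_0 ≅ Z^6, C_1 ≅ Z^12, C_2 ≅ Z^6.

Boundary ∂_1: C_1 → C_0 is given by ∂[p,q] = [q] − [p]. For instance
  ∂[2,3] = [3] − [2].
The 6×12 boundary matrix has rank 5 and Smith normal form diag(1,1,1,1,1).

∂_2: C_2 → C_1 acts by ∂[p,q,r] = [q,r] − [p,r] + [p,q]. For instance
  ∂[1,3,6] = [3,6] − [1,6] + [1,3],
  ∂[3,4,5] = [4,5] − [3,5] + [3,4].
The resulting 12×6 matrix has rank 6, and its Smith normal form has invariant factors (1,1,1,1,1,1).

Now H_k = ker ∂_k / im ∂_{k+1}, so:

  H_2: rank ker ∂_2 − rank ∂_3 = (6 − 6) − 0 = 0, and there is no ∂_3, so H_2 = 0.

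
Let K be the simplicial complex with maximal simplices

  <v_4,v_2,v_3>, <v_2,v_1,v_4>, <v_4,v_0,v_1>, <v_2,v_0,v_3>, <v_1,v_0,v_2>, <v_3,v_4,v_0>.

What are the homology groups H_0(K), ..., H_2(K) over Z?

H_0 = Z,  H_1 = 0,  H_2 = Z.

Fix the vertex order v_0 < v_1 < v_2 < v_3 < v_4 and write every simplex with vertices in increasing order. Then dim K = 2 and the simplices of K are:

  0-simplices (5): [v_0], [v_1], [v_2], [v_3], [v_4]
  1-simplices (9): [v_0,v_1], [v_0,v_2], [v_0,v_3], [v_0,v_4], [v_1,v_2], [v_1,v_4], [v_2,v_3], [v_2,v_4], [v_3,v_4]
  2-simplices (6): [v_0,v_1,v_2], [v_0,v_1,v_4], [v_0,v_2,v_3], [v_0,v_3,v_4], [v_1,v_2,v_4], [v_2,v_3,v_4]

Hence C_0 ≅ Z^5, C_1 ≅ Z^9, C_2 ≅ Z^6.

∂_1: C_1 → C_0 is given by ∂[p,q] = [q] − [p]. For instance
  ∂[v_2,v_3] = [v_3] − [v_2].
As a 5×9 matrix over Z this has rank 4, with invariant factors (1,1,1,1).

∂_2: C_2 → C_1 acts by ∂[p,q,r] = [q,r] − [p,r] + [p,q]. For instance
  ∂[v_0,v_1,v_4] = [v_1,v_4] − [v_0,v_4] + [v_0,v_1],
  ∂[v_1,v_2,v_4] = [v_2,v_4] − [v_1,v_4] + [v_1,v_2].
The resulting 9×6 matrix has rank 5, and its Smith normal form has invariant factors (1,1,1,1,1).

From H_k ≅ ker(∂_k) / im(∂_{k+1}) we obtain:

  H_0: rank C_0 − rank ∂_1 = 5 − 4 = 1, and the invariant factors of ∂_1 are all 1, so H_0 ≅ Z.
  H_1: rank ker ∂_1 − rank ∂_2 = (9 − 4) − 5 = 0, and the invariant factors of ∂_2 are all 1, so H_1 ≅ 0.
  H_2: rank ker ∂_2 − rank ∂_3 = (6 − 5) − 0 = 1, and there is no ∂_3, so H_2 ≅ Z.

As a check, the Euler characteristic is 5 − 9 + 6 = 2, which agrees with 1 − 0 + 1 = 2.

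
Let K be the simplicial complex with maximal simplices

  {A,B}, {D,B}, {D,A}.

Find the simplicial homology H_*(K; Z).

H_0 ≅ Z,  H_1 ≅ Z.

Fix the vertex order A < B < D and write every simplex with vertices in increasing order. Then dim K = 1 and the simplices of K are:

  0-simplices (3): A, B, D
  1-simplices (3): AB, AD, BD

Hence C_0 ≅ Z^3, C_1 ≅ Z^3.

∂_1: C_1 → C_0 sends each edge [p,q] (with p < q) to q − p. For instance
  ∂AD = D − A.
As a 3×3 matrix over Z this has rank 2, with invariant factors (1,1).

Reading off H_k = ker ∂_k / im ∂_{k+1}:

  H_0: rank C_0 − rank ∂_1 = 3 − 2 = 1, and the invariant factors of ∂_1 are all 1, so H_0 = Z.
  H_1: rank ker ∂_1 − rank ∂_2 = (3 − 2) − 0 = 1, and there is no ∂_2, so H_1 = Z.

As a check, the Euler characteristic is 3 − 3 = 0, which agrees with 1 − 1 = 0.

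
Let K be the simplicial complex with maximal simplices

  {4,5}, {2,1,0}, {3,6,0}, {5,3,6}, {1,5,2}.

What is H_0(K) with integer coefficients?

Take the total order 0 < 1 < 2 < 3 < 4 < 5 < 6 on the vertex set. Then K (dimension 2) consists of the simplices:

  0-simplices (7): [0], [1], [2], [3], [4], [5], [6]
  1-simplices (11): [0,1], [0,2], [0,3], [0,6], [1,2], [1,5], [2,5], [3,5], [3,6], [4,5], [5,6]
  2-simplices (4): [0,1,2], [0,3,6], [1,2,5], [3,5,6]

so the chain groups are C_0 ≅ Z^7, C_1 ≅ Z^11, C_2 ≅ Z^4.

∂_1: C_1 → C_0 sends each edge [p,q] (with p < q) to q − p. For instance
  ∂[0,1] = [1] − [0].
The resulting 7×11 matrix has rank 6, and its Smith normal form has invariant factors (1,1,1,1,1,1).

∂_2: C_2 → C_1 acts by ∂[p,q,r] = [q,r] − [p,r] + [p,q]. For instance
  ∂[1,2,5] = [2,5] − [1,5] + [1,2],
  ∂[0,3,6] = [3,6] − [0,6] + [0,3].
The resulting 11×4 matrix has rank 4, and its Smith normal form has invariant factors (1,1,1,1).

Now H_k = ker ∂_k / im ∂_{k+1}, so:

  H_0: rank C_0 − rank ∂_1 = 7 − 6 = 1, and the invariant factors of ∂_1 are all 1, so H_0 = Z.

H_0 = Z.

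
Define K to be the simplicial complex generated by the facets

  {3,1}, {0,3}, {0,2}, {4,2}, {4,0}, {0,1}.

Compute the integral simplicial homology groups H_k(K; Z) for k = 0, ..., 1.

H_0 = Z,  H_1 = Z^2.

Order the vertices as 0 < 1 < 2 < 3 < 4. Listing each simplex with vertices in this order, K has dimension 1 with simplices:

  0-simplices (5): [0], [1], [2], [3], [4]
  1-simplices (6): [0,1], [0,2], [0,3], [0,4], [1,3], [2,4]

so the chain groups are C_0 ≅ Z^5, C_1 ≅ Z^6.

Boundary ∂_1: C_1 → C_0 is given by ∂[p,q] = [q] − [p]. For instance
  ∂[0,4] = [4] − [0].
This gives a 5×6 integer matrix of rank 4; reducing to Smith normal form yields diagonal entries (1,1,1,1).

Now H_k = ker ∂_k / im ∂_{k+1}, so:

  H_0: rank C_0 − rank ∂_1 = 5 − 4 = 1, and the invariant factors of ∂_1 are all 1, so H_0 = Z.
  H_1: rank ker ∂_1 − rank ∂_2 = (6 − 4) − 0 = 2, and there is no ∂_2, so H_1 = Z^2.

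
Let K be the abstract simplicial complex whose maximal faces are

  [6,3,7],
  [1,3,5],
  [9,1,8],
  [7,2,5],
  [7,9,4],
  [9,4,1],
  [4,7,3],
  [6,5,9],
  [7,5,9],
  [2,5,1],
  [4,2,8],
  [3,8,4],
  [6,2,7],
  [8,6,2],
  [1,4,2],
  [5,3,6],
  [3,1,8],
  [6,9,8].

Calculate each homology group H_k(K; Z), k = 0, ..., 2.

We work with the vertex ordering 1 < 2 < 3 < 4 < 5 < 6 < 7 < 8 < 9. The simplices of K, each written with vertices in increasing order, are:

  0-simplices (9): [1], [2], [3], [4], [5], [6], [7], [8], [9]
  1-simplices (27): (27 of them)
  2-simplices (18): [1,2,4], [1,2,5], [1,3,5], [1,3,8], [1,4,9], [1,8,9], [2,4,8], [2,5,7], [2,6,7], [2,6,8], [3,4,7], [3,4,8], [3,5,6], [3,6,7], [4,7,9], [5,6,9], [5,7,9], [6,8,9]

giving chain groups C_0 ≅ Z^9, C_1 ≅ Z^27, C_2 ≅ Z^18.

The boundary map ∂_1: C_1 → C_0 sends each edge [p,q] (with p < q) to q − p. For instance
  ∂[7,9] = [9] − [7].
The resulting 9×27 matrix has rank 8, and its Smith normal form has invariant factors (1,1,1,1,1,1,1,1).

The boundary map ∂_2: C_2 → C_1 sends each 2-simplex [p,q,r] to [q,r] − [p,r] + [p,q]. For instance
  ∂[3,6,7] = [6,7] − [3,7] + [3,6],
  ∂[6,8,9] = [8,9] − [6,9] + [6,8].
The resulting 27×18 matrix has rank 18, and its Smith normal form has invariant factors (1,1,1,1,1,1,1,1,1,1,1,1,1,1,1,1,1,2).

Computing H_k = (kernel of ∂_k) / (image of ∂_{k+1}):

  H_0: rank C_0 − rank ∂_1 = 9 − 8 = 1, and the invariant factors of ∂_1 are all 1, so H_0 ≅ Z.
  H_1: rank ker ∂_1 − rank ∂_2 = (27 − 8) − 18 = 1, and ∂_2 has invariant factor 2 > 1, so H_1 ≅ Z ⊕ Z/2.
  H_2: rank ker ∂_2 − rank ∂_3 = (18 − 18) − 0 = 0, and there is no ∂_3, so H_2 ≅ 0.

(K is a triangulation of the Klein bottle.)

H_0 = Z,  H_1 = Z ⊕ Z/2,  H_2 = 0.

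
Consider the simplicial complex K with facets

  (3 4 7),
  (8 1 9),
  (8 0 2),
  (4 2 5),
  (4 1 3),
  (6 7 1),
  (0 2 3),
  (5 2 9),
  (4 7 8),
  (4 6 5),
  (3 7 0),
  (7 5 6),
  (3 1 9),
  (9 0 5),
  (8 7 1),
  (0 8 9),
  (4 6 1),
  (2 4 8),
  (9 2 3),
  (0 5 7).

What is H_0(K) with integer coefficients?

We work with the vertex ordering 0 < 1 < 2 < 3 < 4 < 5 < 6 < 7 < 8 < 9. The simplices of K, each written with vertices in increasing order, are:

  0-simplices (10): [0], [1], [2], [3], [4], [5], [6], [7], [8], [9]
  1-simplices (30): (30 of them)
  2-simplices (20): (20 of them)

so the chain groups are C_0 ≅ Z^10, C_1 ≅ Z^30, C_2 ≅ Z^20.

Boundary ∂_1: C_1 → C_0 is given by ∂[p,q] = [q] − [p]. For instance
  ∂[0,8] = [8] − [0].
This gives a 10×30 integer matrix of rank 9; reducing to Smith normal form yields diagonal entries (1,1,1,1,1,1,1,1,1).

Boundary ∂_2: C_2 → C_1 maps a triangle to the signed sum of its edges. For instance
  ∂[0,8,9] = [8,9] − [0,9] + [0,8],
  ∂[4,7,8] = [7,8] − [4,8] + [4,7].
This gives a 30×20 integer matrix of rank 20; reducing to Smith normal form yields diagonal entries (1,1,1,1,1,1,1,1,1,1,1,1,1,1,1,1,1,1,1,2).

Reading off H_k = ker ∂_k / im ∂_{k+1}:

  H_0: rank C_0 − rank ∂_1 = 10 − 9 = 1, and the invariant factors of ∂_1 are all 1, so H_0 ≅ Z.

H_0 = Z.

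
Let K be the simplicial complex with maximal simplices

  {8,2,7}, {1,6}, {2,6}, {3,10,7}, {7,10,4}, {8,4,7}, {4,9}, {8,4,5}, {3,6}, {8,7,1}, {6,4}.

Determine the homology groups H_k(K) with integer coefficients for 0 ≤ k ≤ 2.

H_0 = Z,  H_1 = Z^3,  H_2 = 0.

K has 10 vertices, 18 edges, 6 triangles.
rank ∂_0 = 0, rank ∂_1 = 9 ⇒ b_0 = 10 − 0 − 9 = 1; all invariant factors of ∂_1 are 1 so no torsion. So H_0 = Z.
rank ∂_1 = 9, rank ∂_2 = 6 ⇒ b_1 = 18 − 9 − 6 = 3; all invariant factors of ∂_2 are 1 so no torsion. So H_1 = Z^3.
rank ∂_2 = 6, rank ∂_3 = 0 ⇒ b_2 = 6 − 6 − 0 = 0. So H_2 = 0.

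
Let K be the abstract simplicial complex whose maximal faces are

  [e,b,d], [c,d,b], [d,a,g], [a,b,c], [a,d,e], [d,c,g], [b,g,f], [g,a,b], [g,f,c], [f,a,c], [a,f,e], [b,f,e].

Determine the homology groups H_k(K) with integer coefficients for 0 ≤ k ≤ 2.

Order the vertices as a < b < c < d < e < f < g. Listing each simplex with vertices in this order, K has dimension 2 with simplices:

  0-simplices (7): a, b, c, d, e, f, g
  1-simplices (18): ab, ac, ad, ae, af, ag, bc, bd, be, bf, bg, cd, cf, cg, de, dg, ef, fg
  2-simplices (12): abc, abg, acf, ade, adg, aef, bcd, bde, bef, bfg, cdg, cfg

so the chain groups are C_0 ≅ Z^7, C_1 ≅ Z^18, C_2 ≅ Z^12.

∂_1: C_1 → C_0 is given by ∂[p,q] = [q] − [p].
The resulting 7×18 matrix has rank 6, and its Smith normal form has invariant factors (1,1,1,1,1,1).

Boundary ∂_2: C_2 → C_1 maps a triangle to the signed sum of its edges. For instance
  ∂bcd = cd − bd + bc,
  ∂adg = dg − ag + ad.
The resulting 18×12 matrix has rank 12, and its Smith normal form has invariant factors (1,1,1,1,1,1,1,1,1,1,1,2).

From H_k ≅ ker(∂_k) / im(∂_{k+1}) we obtain:

  H_0: rank C_0 − rank ∂_1 = 7 − 6 = 1, and the invariant factors of ∂_1 are all 1, so H_0 ≅ Z.
  H_1: rank ker ∂_1 − rank ∂_2 = (18 − 6) − 12 = 0, and ∂_2 has invariant factor 2 > 1, so H_1 ≅ Z/2Z.
  H_2: rank ker ∂_2 − rank ∂_3 = (12 − 12) − 0 = 0, and there is no ∂_3, so H_2 ≅ 0.

As a check, the Euler characteristic is 7 − 18 + 12 = 1, which agrees with 1 − 0 + 0 = 1.

H_0 = Z,  H_1 = Z/2Z,  H_2 = 0.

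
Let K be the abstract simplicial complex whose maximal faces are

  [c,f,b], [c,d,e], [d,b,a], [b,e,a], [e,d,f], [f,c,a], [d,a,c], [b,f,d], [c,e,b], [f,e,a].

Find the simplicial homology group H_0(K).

H_0 ≅ Z.

Fix the vertex order a < b < c < d < e < f and write every simplex with vertices in increasing order. Then dim K = 2 and the simplices of K are:

  0-simplices (6): a, b, c, d, e, f
  1-simplices (15): ab, ac, ad, ae, af, bc, bd, be, bf, cd, ce, cf, de, df, ef
  2-simplices (10): abd, abe, acd, acf, aef, bce, bcf, bdf, cde, def

giving chain groups C_0 ≅ Z^6, C_1 ≅ Z^15, C_2 ≅ Z^10.

∂_1: C_1 → C_0 is given by ∂[p,q] = [q] − [p].
The resulting 6×15 matrix has rank 5, and its Smith normal form has invariant factors (1,1,1,1,1).

Boundary ∂_2: C_2 → C_1 sends each 2-simplex [p,q,r] to [q,r] − [p,r] + [p,q]. For instance
  ∂abe = be − ae + ab,
  ∂def = ef − df + de.
The resulting 15×10 matrix has rank 10, and its Smith normal form has invariant factors (1,1,1,1,1,1,1,1,1,2).

Now H_k = ker ∂_k / im ∂_{k+1}, so:

  H_0: rank C_0 − rank ∂_1 = 6 − 5 = 1, and the invariant factors of ∂_1 are all 1, so H_0 = Z.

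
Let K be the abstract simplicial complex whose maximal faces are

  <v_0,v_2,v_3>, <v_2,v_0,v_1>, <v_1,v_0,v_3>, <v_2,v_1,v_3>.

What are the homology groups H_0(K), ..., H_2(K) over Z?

H_0 = Z,  H_1 = 0,  H_2 = Z.

Fix the vertex order v_0 < v_1 < v_2 < v_3 and write every simplex with vertices in increasing order. Then dim K = 2 and the simplices of K are:

  0-simplices (4): [v_0], [v_1], [v_2], [v_3]
  1-simplices (6): [v_0,v_1], [v_0,v_2], [v_0,v_3], [v_1,v_2], [v_1,v_3], [v_2,v_3]
  2-simplices (4): [v_0,v_1,v_2], [v_0,v_1,v_3], [v_0,v_2,v_3], [v_1,v_2,v_3]

giving chain groups C_0 ≅ Z^4, C_1 ≅ Z^6, C_2 ≅ Z^4.

The boundary map ∂_1: C_1 → C_0 is given by ∂[p,q] = [q] − [p].
As a 4×6 matrix over Z this has rank 3, with invariant factors (1,1,1).

Boundary ∂_2: C_2 → C_1 acts by ∂[p,q,r] = [q,r] − [p,r] + [p,q]. For instance
  ∂[v_0,v_2,v_3] = [v_2,v_3] − [v_0,v_3] + [v_0,v_2],
  ∂[v_0,v_1,v_2] = [v_1,v_2] − [v_0,v_2] + [v_0,v_1].
The 6×4 boundary matrix has rank 3 and Smith normal form diag(1,1,1).

From H_k ≅ ker(∂_k) / im(∂_{k+1}) we obtain:

  H_0: rank C_0 − rank ∂_1 = 4 − 3 = 1, and the invariant factors of ∂_1 are all 1, so H_0 = Z.
  H_1: rank ker ∂_1 − rank ∂_2 = (6 − 3) − 3 = 0, and the invariant factors of ∂_2 are all 1, so H_1 = 0.
  H_2: rank ker ∂_2 − rank ∂_3 = (4 − 3) − 0 = 1, and there is no ∂_3, so H_2 = Z.

As a check, the Euler characteristic is 4 − 6 + 4 = 2, which agrees with 1 − 0 + 1 = 2.
(K is a triangulation of the 2-sphere S^2.)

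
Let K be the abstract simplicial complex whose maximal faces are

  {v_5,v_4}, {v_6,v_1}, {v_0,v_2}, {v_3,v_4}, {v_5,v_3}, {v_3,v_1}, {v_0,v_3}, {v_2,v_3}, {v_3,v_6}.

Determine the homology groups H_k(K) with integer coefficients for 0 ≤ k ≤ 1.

Fix the vertex order v_0 < v_1 < v_2 < v_3 < v_4 < v_5 < v_6 and write every simplex with vertices in increasing order. Then dim K = 1 and the simplices of K are:

  0-simplices (7): [v_0], [v_1], [v_2], [v_3], [v_4], [v_5], [v_6]
  1-simplices (9): [v_0,v_2], [v_0,v_3], [v_1,v_3], [v_1,v_6], [v_2,v_3], [v_3,v_4], [v_3,v_5], [v_3,v_6], [v_4,v_5]

giving chain groups C_0 ≅ Z^7, C_1 ≅ Z^9.

∂_1: C_1 → C_0 is given by ∂[p,q] = [q] − [p]. For instance
  ∂[v_0,v_3] = [v_3] − [v_0].
The 7×9 boundary matrix has rank 6 and Smith normal form diag(1,1,1,1,1,1).

From H_k ≅ ker(∂_k) / im(∂_{k+1}) we obtain:

  H_0: rank C_0 − rank ∂_1 = 7 − 6 = 1, and the invariant factors of ∂_1 are all 1, so H_0 = Z.
  H_1: rank ker ∂_1 − rank ∂_2 = (9 − 6) − 0 = 3, and there is no ∂_2, so H_1 = Z^3.

As a check, the Euler characteristic is 7 − 9 = -2, which agrees with 1 − 3 = -2.

H_0 ≅ Z,  H_1 ≅ Z^3.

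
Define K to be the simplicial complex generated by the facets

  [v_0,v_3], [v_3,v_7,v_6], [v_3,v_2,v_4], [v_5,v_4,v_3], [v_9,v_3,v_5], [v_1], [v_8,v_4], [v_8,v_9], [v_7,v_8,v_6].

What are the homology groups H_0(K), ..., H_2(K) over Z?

H_0 ≅ Z^2,  H_1 ≅ Z^2,  H_2 = 0.

We work with the vertex ordering v_0 < v_1 < v_2 < v_3 < v_4 < v_5 < v_6 < v_7 < v_8 < v_9. The simplices of K, each written with vertices in increasing order, are:

  0-simplices (10): [v_0], [v_1], [v_2], [v_3], [v_4], [v_5], [v_6], [v_7], [v_8], [v_9]
  1-simplices (15): (15 of them)
  2-simplices (5): [v_2,v_3,v_4], [v_3,v_4,v_5], [v_3,v_5,v_9], [v_3,v_6,v_7], [v_6,v_7,v_8]

so the chain groups are C_0 ≅ Z^10, C_1 ≅ Z^15, C_2 ≅ Z^5.

The boundary map ∂_1: C_1 → C_0 maps an edge to its endpoints' difference, ∂[p,q] = q − p. For instance
  ∂[v_7,v_8] = [v_8] − [v_7].
The 10×15 boundary matrix has rank 8 and Smith normal form diag(1,1,1,1,1,1,1,1).

Boundary ∂_2: C_2 → C_1 sends each 2-simplex [p,q,r] to [q,r] − [p,r] + [p,q]. For instance
  ∂[v_3,v_4,v_5] = [v_4,v_5] − [v_3,v_5] + [v_3,v_4],
  ∂[v_3,v_5,v_9] = [v_5,v_9] − [v_3,v_9] + [v_3,v_5].
As a 15×5 matrix over Z this has rank 5, with invariant factors (1,1,1,1,1).

From H_k ≅ ker(∂_k) / im(∂_{k+1}) we obtain:

  H_0: rank C_0 − rank ∂_1 = 10 − 8 = 2, and the invariant factors of ∂_1 are all 1, so H_0 = Z^2.
  H_1: rank ker ∂_1 − rank ∂_2 = (15 − 8) − 5 = 2, and the invariant factors of ∂_2 are all 1, so H_1 = Z^2.
  H_2: rank ker ∂_2 − rank ∂_3 = (5 − 5) − 0 = 0, and there is no ∂_3, so H_2 = 0.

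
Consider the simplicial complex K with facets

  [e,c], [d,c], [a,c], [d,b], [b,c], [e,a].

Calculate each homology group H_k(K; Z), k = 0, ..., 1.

Order the vertices as a < b < c < d < e. Listing each simplex with vertices in this order, K has dimension 1 with simplices:

  0-simplices (5): a, b, c, d, e
  1-simplices (6): ac, ae, bc, bd, cd, ce

so the chain groups are C_0 ≅ Z^5, C_1 ≅ Z^6.

The boundary map ∂_1: C_1 → C_0 sends each edge [p,q] (with p < q) to q − p.
As a 5×6 matrix over Z this has rank 4, with invariant factors (1,1,1,1).

Computing H_k = (kernel of ∂_k) / (image of ∂_{k+1}):

  H_0: rank C_0 − rank ∂_1 = 5 − 4 = 1, and the invariant factors of ∂_1 are all 1, so H_0 ≅ Z.
  H_1: rank ker ∂_1 − rank ∂_2 = (6 − 4) − 0 = 2, and there is no ∂_2, so H_1 ≅ Z^2.

As a check, the Euler characteristic is 5 − 6 = -1, which agrees with 1 − 2 = -1.
(K is a triangulation of a wedge of 2 circles.)

H_0 ≅ Z,  H_1 ≅ Z^2.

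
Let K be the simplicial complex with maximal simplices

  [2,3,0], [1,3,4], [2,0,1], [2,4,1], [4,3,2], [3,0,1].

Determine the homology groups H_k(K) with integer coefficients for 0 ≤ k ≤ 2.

H_0 = Z,  H_1 = 0,  H_2 = Z.

Take the total order 0 < 1 < 2 < 3 < 4 on the vertex set. Then K (dimension 2) consists of the simplices:

  0-simplices (5): [0], [1], [2], [3], [4]
  1-simplices (9): [0,1], [0,2], [0,3], [1,2], [1,3], [1,4], [2,3], [2,4], [3,4]
  2-simplices (6): [0,1,2], [0,1,3], [0,2,3], [1,2,4], [1,3,4], [2,3,4]

giving chain groups C_0 ≅ Z^5, C_1 ≅ Z^9, C_2 ≅ Z^6.

Boundary ∂_1: C_1 → C_0 maps an edge to its endpoints' difference, ∂[p,q] = q − p. For instance
  ∂[1,3] = [3] − [1].
The 5×9 boundary matrix has rank 4 and Smith normal form diag(1,1,1,1).

Boundary ∂_2: C_2 → C_1 acts by ∂[p,q,r] = [q,r] − [p,r] + [p,q]. For instance
  ∂[1,3,4] = [3,4] − [1,4] + [1,3],
  ∂[0,2,3] = [2,3] − [0,3] + [0,2].
The 9×6 boundary matrix has rank 5 and Smith normal form diag(1,1,1,1,1).

Reading off H_k = ker ∂_k / im ∂_{k+1}:

  H_0: rank C_0 − rank ∂_1 = 5 − 4 = 1, and the invariant factors of ∂_1 are all 1, so H_0 = Z.
  H_1: rank ker ∂_1 − rank ∂_2 = (9 − 4) − 5 = 0, and the invariant factors of ∂_2 are all 1, so H_1 = 0.
  H_2: rank ker ∂_2 − rank ∂_3 = (6 − 5) − 0 = 1, and there is no ∂_3, so H_2 = Z.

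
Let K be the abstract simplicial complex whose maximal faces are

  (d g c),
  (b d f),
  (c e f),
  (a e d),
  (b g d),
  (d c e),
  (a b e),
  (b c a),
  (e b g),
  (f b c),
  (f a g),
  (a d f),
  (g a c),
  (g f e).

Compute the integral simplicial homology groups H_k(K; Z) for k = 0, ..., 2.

H_0 = Z,  H_1 = Z^2,  H_2 = Z.

Order the vertices as a < b < c < d < e < f < g. Listing each simplex with vertices in this order, K has dimension 2 with simplices:

  0-simplices (7): a, b, c, d, e, f, g
  1-simplices (21): ab, ac, ad, ae, af, ag, bc, bd, be, bf, bg, cd, ce, cf, cg, de, df, dg, ef, eg, fg
  2-simplices (14): abc, abe, acg, ade, adf, afg, bcf, bdf, bdg, beg, cde, cdg, cef, efg

so the chain groups are C_0 ≅ Z^7, C_1 ≅ Z^21, C_2 ≅ Z^14.

∂_1: C_1 → C_0 sends each edge [p,q] (with p < q) to q − p.
The resulting 7×21 matrix has rank 6, and its Smith normal form has invariant factors (1,1,1,1,1,1).

∂_2: C_2 → C_1 maps a triangle to the signed sum of its edges. For instance
  ∂abe = be − ae + ab,
  ∂cef = ef − cf + ce.
The resulting 21×14 matrix has rank 13, and its Smith normal form has invariant factors (1,1,1,1,1,1,1,1,1,1,1,1,1).

From H_k ≅ ker(∂_k) / im(∂_{k+1}) we obtain:

  H_0: rank C_0 − rank ∂_1 = 7 − 6 = 1, and the invariant factors of ∂_1 are all 1, so H_0 = Z.
  H_1: rank ker ∂_1 − rank ∂_2 = (21 − 6) − 13 = 2, and the invariant factors of ∂_2 are all 1, so H_1 = Z^2.
  H_2: rank ker ∂_2 − rank ∂_3 = (14 − 13) − 0 = 1, and there is no ∂_3, so H_2 = Z.

(K is a triangulation of the torus T^2.)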